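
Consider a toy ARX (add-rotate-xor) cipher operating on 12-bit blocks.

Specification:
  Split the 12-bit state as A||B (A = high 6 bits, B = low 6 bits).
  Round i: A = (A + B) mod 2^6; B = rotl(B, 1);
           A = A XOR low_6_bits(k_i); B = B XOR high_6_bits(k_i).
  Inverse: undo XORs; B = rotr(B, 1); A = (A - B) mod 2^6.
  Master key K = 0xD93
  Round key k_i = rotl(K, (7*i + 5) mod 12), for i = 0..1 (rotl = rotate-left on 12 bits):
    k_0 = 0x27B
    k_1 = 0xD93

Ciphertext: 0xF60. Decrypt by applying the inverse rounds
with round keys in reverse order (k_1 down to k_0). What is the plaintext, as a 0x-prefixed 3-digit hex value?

s_0 = ciphertext = 0xF60
s_1 = InvRound(s_0, k_1) = 0x8CB
s_2 = InvRound(s_1, k_0) = 0x5C1

0x5C1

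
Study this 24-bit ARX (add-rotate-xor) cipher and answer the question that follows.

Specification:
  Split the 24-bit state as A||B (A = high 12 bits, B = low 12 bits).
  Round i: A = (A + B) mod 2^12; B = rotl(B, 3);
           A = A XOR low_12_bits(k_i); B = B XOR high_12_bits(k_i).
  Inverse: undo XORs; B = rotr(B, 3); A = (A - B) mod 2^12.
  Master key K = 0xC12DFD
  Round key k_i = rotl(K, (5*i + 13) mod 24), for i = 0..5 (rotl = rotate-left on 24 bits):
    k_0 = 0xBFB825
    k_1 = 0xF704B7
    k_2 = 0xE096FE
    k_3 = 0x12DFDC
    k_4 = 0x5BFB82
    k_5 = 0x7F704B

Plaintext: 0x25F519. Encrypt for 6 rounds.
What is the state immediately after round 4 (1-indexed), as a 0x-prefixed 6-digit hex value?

0xA52F39

s_0 = plaintext = 0x25F519
s_1 = Round(s_0, k_0) = 0xF5D331
s_2 = Round(s_1, k_1) = 0x6396F9
s_3 = Round(s_2, k_2) = 0xBCC9C2
s_4 = Round(s_3, k_3) = 0xA52F39
s_5 = Round(s_4, k_4) = 0x209C70
s_6 = Round(s_5, k_5) = 0xE32471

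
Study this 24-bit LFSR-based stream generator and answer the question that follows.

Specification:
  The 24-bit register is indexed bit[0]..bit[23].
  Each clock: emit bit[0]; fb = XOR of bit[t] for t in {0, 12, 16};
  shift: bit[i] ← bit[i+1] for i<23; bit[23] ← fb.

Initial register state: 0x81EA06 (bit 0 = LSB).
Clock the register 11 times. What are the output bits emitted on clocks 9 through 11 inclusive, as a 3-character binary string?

010

reg_0 = 0x81EA06
clock 1: out=0, reg = 0xC0F503
clock 2: out=1, reg = 0x607A81
clock 3: out=1, reg = 0x303D40
clock 4: out=0, reg = 0x981EA0
clock 5: out=0, reg = 0xCC0F50
clock 6: out=0, reg = 0x6607A8
clock 7: out=0, reg = 0x3303D4
clock 8: out=0, reg = 0x9981EA
clock 9: out=0, reg = 0xCCC0F5
clock 10: out=1, reg = 0xE6607A
clock 11: out=0, reg = 0x73303D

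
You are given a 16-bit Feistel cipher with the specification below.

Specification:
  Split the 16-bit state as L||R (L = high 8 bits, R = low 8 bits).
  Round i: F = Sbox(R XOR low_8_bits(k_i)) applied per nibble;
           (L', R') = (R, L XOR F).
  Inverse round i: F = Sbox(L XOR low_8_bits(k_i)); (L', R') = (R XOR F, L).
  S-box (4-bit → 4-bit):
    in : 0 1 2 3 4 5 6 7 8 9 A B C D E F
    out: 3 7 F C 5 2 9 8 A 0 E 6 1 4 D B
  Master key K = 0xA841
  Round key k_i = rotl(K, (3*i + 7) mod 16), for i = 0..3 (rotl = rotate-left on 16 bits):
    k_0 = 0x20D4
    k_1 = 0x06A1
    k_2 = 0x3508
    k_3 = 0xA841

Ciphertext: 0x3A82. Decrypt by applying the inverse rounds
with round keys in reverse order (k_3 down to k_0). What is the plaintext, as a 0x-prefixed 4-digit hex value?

0xC6EA

s_0 = ciphertext = 0x3A82
s_1 = InvRound(s_0, k_3) = 0x043A
s_2 = InvRound(s_1, k_2) = 0x0B04
s_3 = InvRound(s_2, k_1) = 0xEA0B
s_4 = InvRound(s_3, k_0) = 0xC6EA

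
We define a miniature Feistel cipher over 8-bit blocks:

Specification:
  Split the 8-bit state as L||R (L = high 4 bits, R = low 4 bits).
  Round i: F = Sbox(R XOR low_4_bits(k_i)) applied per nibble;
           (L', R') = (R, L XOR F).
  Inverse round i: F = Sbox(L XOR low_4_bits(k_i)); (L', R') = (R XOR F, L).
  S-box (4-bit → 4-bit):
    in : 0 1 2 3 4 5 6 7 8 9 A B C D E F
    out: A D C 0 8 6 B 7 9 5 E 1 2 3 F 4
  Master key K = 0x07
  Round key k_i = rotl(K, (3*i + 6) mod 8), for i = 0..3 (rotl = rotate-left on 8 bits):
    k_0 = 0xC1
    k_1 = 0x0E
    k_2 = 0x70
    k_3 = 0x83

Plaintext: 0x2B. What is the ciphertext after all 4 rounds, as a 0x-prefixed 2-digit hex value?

s_0 = plaintext = 0x2B
s_1 = Round(s_0, k_0) = 0xBC
s_2 = Round(s_1, k_1) = 0xC7
s_3 = Round(s_2, k_2) = 0x7B
s_4 = Round(s_3, k_3) = 0xBE

0xBE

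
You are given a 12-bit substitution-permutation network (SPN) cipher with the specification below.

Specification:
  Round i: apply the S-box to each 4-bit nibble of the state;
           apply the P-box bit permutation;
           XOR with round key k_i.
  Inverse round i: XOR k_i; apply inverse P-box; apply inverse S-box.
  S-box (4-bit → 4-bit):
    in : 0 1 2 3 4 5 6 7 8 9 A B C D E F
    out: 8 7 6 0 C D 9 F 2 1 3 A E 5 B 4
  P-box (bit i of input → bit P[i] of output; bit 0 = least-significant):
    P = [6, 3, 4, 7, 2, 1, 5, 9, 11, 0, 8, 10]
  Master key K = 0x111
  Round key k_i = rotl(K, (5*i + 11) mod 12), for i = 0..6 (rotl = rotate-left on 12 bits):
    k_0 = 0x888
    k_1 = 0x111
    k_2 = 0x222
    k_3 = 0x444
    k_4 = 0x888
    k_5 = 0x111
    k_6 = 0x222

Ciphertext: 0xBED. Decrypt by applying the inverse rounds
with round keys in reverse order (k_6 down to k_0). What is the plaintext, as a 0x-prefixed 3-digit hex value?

s_0 = ciphertext = 0xBED
s_1 = InvRound(s_0, k_6) = 0x1AE
s_2 = InvRound(s_1, k_5) = 0x81C
s_3 = InvRound(s_2, k_4) = 0x394
s_4 = InvRound(s_3, k_3) = 0x405
s_5 = InvRound(s_4, k_2) = 0xB73
s_6 = InvRound(s_5, k_1) = 0x9C9
s_7 = InvRound(s_6, k_0) = 0x239

0x239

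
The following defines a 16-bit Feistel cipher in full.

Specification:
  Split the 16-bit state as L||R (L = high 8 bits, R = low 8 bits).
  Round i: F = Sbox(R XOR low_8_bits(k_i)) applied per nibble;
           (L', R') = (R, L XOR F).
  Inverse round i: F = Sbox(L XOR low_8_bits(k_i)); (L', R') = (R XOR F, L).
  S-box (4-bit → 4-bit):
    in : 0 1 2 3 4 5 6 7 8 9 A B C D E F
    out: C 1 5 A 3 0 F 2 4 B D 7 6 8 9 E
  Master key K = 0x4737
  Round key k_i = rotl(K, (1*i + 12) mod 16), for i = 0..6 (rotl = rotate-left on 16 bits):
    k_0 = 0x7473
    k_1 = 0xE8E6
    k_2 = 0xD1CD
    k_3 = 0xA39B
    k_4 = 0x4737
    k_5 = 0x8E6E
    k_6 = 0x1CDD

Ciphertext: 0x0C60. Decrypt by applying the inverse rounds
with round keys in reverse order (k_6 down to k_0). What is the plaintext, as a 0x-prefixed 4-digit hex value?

s_0 = ciphertext = 0x0C60
s_1 = InvRound(s_0, k_6) = 0xE10C
s_2 = InvRound(s_1, k_5) = 0x42E1
s_3 = InvRound(s_2, k_4) = 0xC142
s_4 = InvRound(s_3, k_3) = 0x4FC1
s_5 = InvRound(s_4, k_2) = 0x844F
s_6 = InvRound(s_5, k_1) = 0xBA84
s_7 = InvRound(s_6, k_0) = 0xEFBA

0xEFBA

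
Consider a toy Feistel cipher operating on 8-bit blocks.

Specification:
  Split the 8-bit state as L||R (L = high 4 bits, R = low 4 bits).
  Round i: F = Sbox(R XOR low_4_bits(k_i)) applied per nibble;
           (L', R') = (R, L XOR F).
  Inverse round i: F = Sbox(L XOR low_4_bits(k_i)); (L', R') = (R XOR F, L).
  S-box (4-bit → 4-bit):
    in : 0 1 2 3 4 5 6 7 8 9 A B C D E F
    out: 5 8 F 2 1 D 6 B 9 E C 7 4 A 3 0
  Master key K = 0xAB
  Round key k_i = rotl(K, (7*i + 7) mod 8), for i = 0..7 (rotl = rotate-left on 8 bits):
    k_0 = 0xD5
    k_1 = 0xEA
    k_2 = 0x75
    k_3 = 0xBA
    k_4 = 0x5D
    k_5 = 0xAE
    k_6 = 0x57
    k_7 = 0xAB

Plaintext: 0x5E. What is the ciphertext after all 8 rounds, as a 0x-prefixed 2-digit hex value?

s_0 = plaintext = 0x5E
s_1 = Round(s_0, k_0) = 0xE2
s_2 = Round(s_1, k_1) = 0x27
s_3 = Round(s_2, k_2) = 0x7D
s_4 = Round(s_3, k_3) = 0xDC
s_5 = Round(s_4, k_4) = 0xC5
s_6 = Round(s_5, k_5) = 0x5B
s_7 = Round(s_6, k_6) = 0xB1
s_8 = Round(s_7, k_7) = 0x17

0x17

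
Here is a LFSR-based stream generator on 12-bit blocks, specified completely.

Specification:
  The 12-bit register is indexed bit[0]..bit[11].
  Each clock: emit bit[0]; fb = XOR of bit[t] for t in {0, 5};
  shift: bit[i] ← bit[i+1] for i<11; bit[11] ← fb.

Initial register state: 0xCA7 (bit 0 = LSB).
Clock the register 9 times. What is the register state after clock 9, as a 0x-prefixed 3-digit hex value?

reg_0 = 0xCA7
clock 1: out=1, reg = 0x653
clock 2: out=1, reg = 0xB29
clock 3: out=1, reg = 0x594
clock 4: out=0, reg = 0x2CA
clock 5: out=0, reg = 0x165
clock 6: out=1, reg = 0x0B2
clock 7: out=0, reg = 0x859
clock 8: out=1, reg = 0xC2C
clock 9: out=0, reg = 0xE16

0xE16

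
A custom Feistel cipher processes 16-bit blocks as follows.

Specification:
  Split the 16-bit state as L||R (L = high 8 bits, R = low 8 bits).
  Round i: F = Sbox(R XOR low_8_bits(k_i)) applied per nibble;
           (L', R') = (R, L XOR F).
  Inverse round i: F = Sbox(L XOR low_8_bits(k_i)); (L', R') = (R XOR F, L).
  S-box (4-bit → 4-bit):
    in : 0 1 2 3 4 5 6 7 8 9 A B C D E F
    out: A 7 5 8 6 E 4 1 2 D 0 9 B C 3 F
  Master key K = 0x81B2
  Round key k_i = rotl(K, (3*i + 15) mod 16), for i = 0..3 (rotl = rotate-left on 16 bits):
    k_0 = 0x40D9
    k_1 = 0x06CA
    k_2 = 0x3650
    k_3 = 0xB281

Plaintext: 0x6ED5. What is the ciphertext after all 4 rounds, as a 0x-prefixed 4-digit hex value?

s_0 = plaintext = 0x6ED5
s_1 = Round(s_0, k_0) = 0xD5C5
s_2 = Round(s_1, k_1) = 0xC57A
s_3 = Round(s_2, k_2) = 0x7A95
s_4 = Round(s_3, k_3) = 0x950C

0x950C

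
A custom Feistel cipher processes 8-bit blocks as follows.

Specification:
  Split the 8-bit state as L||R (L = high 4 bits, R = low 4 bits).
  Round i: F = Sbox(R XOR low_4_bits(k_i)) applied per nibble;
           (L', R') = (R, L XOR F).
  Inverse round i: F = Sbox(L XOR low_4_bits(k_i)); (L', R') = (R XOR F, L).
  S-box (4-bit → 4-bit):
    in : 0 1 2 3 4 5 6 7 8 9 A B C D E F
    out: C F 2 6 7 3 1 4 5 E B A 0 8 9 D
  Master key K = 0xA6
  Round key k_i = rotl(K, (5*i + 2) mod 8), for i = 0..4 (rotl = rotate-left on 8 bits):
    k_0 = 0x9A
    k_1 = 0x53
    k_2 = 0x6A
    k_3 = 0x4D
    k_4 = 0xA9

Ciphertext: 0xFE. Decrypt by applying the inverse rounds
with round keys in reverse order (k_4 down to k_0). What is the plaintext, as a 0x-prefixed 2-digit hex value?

s_0 = ciphertext = 0xFE
s_1 = InvRound(s_0, k_4) = 0xFF
s_2 = InvRound(s_1, k_3) = 0xDF
s_3 = InvRound(s_2, k_2) = 0xBD
s_4 = InvRound(s_3, k_1) = 0x8B
s_5 = InvRound(s_4, k_0) = 0x98

0x98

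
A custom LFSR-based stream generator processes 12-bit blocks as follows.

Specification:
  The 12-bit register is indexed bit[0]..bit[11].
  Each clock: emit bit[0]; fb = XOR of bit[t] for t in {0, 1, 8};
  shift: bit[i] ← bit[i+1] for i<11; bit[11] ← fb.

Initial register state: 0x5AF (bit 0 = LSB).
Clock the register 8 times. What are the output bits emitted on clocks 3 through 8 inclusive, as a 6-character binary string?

reg_0 = 0x5AF
clock 1: out=1, reg = 0xAD7
clock 2: out=1, reg = 0x56B
clock 3: out=1, reg = 0xAB5
clock 4: out=1, reg = 0xD5A
clock 5: out=0, reg = 0x6AD
clock 6: out=1, reg = 0xB56
clock 7: out=0, reg = 0x5AB
clock 8: out=1, reg = 0xAD5

110101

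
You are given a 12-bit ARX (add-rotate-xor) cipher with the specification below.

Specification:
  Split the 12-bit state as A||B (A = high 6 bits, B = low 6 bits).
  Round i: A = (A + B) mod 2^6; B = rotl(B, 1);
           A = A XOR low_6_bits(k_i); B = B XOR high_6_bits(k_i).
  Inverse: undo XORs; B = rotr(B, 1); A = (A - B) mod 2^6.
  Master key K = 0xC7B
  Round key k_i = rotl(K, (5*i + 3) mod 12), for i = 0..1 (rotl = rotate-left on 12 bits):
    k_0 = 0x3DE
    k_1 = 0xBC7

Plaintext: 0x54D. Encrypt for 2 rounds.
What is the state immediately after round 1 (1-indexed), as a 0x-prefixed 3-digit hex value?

0xF15

s_0 = plaintext = 0x54D
s_1 = Round(s_0, k_0) = 0xF15
s_2 = Round(s_1, k_1) = 0x585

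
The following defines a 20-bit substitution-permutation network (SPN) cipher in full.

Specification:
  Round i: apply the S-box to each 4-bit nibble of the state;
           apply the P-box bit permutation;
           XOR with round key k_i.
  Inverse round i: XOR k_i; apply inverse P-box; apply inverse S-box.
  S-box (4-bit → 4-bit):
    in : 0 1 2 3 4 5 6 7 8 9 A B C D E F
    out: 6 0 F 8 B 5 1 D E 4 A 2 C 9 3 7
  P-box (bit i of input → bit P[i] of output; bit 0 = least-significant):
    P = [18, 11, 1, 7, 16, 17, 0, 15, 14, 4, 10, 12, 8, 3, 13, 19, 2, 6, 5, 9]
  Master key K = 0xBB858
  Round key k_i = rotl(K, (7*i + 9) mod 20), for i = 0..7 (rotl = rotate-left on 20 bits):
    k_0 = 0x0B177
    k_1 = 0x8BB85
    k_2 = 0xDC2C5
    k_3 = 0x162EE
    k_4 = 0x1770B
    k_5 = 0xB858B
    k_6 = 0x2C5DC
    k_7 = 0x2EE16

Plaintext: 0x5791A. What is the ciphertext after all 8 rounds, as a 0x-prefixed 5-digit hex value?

s_0 = plaintext = 0x5791A
s_1 = Round(s_0, k_0) = 0x89CD3
s_2 = Round(s_1, k_1) = 0x90D65
s_3 = Round(s_2, k_2) = 0x8B2EF
s_4 = Round(s_3, k_3) = 0x63C94
s_5 = Round(s_4, k_4) = 0xD6B8E
s_6 = Round(s_5, k_5) = 0xD0E9E
s_7 = Round(s_6, k_6) = 0x6AFC1
s_8 = Round(s_7, k_7) = 0xA2A0B

0xA2A0B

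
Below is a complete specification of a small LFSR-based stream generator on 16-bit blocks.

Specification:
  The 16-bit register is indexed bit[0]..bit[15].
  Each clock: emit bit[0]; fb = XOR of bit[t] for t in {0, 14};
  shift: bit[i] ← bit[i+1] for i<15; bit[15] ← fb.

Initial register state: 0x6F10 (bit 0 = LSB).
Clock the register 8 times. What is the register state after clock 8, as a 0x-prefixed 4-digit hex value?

0x056F

reg_0 = 0x6F10
clock 1: out=0, reg = 0xB788
clock 2: out=0, reg = 0x5BC4
clock 3: out=0, reg = 0xADE2
clock 4: out=0, reg = 0x56F1
clock 5: out=1, reg = 0x2B78
clock 6: out=0, reg = 0x15BC
clock 7: out=0, reg = 0x0ADE
clock 8: out=0, reg = 0x056F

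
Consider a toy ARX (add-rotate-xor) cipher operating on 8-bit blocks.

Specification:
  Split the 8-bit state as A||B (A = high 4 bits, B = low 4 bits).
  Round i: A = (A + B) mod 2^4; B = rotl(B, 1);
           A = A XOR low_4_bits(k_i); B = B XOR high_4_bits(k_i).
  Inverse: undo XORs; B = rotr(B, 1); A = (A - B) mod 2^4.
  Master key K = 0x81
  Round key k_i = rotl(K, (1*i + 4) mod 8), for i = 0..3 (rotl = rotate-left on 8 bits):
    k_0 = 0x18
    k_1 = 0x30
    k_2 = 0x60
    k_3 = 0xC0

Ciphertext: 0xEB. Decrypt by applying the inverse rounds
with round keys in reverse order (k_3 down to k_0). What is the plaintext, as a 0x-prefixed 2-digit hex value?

0x0F

s_0 = ciphertext = 0xEB
s_1 = InvRound(s_0, k_3) = 0x3B
s_2 = InvRound(s_1, k_2) = 0x5E
s_3 = InvRound(s_2, k_1) = 0x7E
s_4 = InvRound(s_3, k_0) = 0x0F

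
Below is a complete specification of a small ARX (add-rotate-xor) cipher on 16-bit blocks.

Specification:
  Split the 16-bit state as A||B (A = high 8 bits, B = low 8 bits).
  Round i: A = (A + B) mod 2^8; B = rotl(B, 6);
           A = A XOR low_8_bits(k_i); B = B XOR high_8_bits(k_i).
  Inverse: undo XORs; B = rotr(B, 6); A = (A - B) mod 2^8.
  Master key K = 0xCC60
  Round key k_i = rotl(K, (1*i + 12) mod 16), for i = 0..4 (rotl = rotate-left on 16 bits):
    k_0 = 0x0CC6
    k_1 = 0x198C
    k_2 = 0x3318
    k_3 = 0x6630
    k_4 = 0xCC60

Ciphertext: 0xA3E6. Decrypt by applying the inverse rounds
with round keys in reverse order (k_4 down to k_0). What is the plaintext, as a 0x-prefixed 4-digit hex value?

s_0 = ciphertext = 0xA3E6
s_1 = InvRound(s_0, k_4) = 0x1BA8
s_2 = InvRound(s_1, k_3) = 0xF03B
s_3 = InvRound(s_2, k_2) = 0xC820
s_4 = InvRound(s_3, k_1) = 0x60E4
s_5 = InvRound(s_4, k_0) = 0x03A3

0x03A3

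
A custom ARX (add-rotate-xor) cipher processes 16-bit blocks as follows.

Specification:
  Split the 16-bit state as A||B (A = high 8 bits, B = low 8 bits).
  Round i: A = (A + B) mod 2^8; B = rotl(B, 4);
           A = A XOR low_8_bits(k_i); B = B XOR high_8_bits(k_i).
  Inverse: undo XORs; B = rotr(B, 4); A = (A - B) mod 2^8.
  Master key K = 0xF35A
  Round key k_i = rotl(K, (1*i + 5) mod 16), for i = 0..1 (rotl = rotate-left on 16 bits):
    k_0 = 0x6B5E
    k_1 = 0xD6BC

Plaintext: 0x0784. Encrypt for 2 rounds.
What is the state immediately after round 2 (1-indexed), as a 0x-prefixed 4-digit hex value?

s_0 = plaintext = 0x0784
s_1 = Round(s_0, k_0) = 0xD523
s_2 = Round(s_1, k_1) = 0x44E4

0x44E4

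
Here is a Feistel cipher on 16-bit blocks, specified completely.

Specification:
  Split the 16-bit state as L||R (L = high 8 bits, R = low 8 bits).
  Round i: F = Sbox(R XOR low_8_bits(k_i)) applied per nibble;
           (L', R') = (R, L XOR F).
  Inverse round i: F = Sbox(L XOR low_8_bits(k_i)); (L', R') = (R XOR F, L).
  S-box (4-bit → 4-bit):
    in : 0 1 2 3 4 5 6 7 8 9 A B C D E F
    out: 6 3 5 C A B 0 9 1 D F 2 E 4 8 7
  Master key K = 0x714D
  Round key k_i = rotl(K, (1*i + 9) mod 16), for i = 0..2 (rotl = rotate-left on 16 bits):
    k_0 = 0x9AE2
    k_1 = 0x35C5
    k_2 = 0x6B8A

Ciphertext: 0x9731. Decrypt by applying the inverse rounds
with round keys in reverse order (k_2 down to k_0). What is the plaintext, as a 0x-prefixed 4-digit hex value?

0xD971

s_0 = ciphertext = 0x9731
s_1 = InvRound(s_0, k_2) = 0x0597
s_2 = InvRound(s_1, k_1) = 0x7105
s_3 = InvRound(s_2, k_0) = 0xD971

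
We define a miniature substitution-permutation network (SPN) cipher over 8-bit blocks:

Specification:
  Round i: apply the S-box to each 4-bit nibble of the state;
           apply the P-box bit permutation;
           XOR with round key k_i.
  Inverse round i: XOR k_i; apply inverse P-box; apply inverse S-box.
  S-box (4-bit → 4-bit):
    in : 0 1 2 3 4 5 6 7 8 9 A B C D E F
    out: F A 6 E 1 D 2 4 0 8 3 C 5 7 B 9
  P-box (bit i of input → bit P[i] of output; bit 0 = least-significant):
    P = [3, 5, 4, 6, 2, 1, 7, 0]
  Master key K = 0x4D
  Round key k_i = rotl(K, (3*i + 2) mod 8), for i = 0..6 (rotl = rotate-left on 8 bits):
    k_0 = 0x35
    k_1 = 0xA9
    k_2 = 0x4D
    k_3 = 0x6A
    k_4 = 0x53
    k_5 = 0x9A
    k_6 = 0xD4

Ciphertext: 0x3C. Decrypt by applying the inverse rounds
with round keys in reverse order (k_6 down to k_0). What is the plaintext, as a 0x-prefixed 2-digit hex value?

0x98

s_0 = ciphertext = 0x3C
s_1 = InvRound(s_0, k_6) = 0x7E
s_2 = InvRound(s_1, k_5) = 0xC1
s_3 = InvRound(s_2, k_4) = 0x27
s_4 = InvRound(s_3, k_3) = 0xFF
s_5 = InvRound(s_4, k_2) = 0x22
s_6 = InvRound(s_5, k_1) = 0x34
s_7 = InvRound(s_6, k_0) = 0x98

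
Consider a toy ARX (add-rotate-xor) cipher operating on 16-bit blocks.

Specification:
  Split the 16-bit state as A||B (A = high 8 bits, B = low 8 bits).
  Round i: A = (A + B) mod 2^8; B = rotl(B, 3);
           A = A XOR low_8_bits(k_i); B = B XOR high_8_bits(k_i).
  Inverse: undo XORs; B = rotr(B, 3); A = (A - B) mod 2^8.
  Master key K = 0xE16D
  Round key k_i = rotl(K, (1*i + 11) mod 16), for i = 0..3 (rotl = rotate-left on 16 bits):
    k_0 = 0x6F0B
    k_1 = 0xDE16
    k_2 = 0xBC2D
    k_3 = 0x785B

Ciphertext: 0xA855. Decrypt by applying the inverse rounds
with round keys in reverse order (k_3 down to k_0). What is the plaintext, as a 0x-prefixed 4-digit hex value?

s_0 = ciphertext = 0xA855
s_1 = InvRound(s_0, k_3) = 0x4EA5
s_2 = InvRound(s_1, k_2) = 0x4023
s_3 = InvRound(s_2, k_1) = 0x97BF
s_4 = InvRound(s_3, k_0) = 0x821A

0x821A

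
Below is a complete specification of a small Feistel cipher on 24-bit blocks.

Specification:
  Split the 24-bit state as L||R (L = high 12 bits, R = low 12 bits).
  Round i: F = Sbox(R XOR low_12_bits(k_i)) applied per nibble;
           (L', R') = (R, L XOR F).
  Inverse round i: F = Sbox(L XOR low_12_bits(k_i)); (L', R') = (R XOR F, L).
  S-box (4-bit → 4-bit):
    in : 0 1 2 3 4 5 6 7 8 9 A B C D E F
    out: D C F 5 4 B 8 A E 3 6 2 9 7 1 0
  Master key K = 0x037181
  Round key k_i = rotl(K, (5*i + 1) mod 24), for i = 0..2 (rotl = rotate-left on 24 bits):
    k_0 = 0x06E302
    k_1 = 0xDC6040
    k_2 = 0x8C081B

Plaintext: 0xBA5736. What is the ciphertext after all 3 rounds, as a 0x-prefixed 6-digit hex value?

0x71AF2D

s_0 = plaintext = 0xBA5736
s_1 = Round(s_0, k_0) = 0x736FF1
s_2 = Round(s_1, k_1) = 0xFF171A
s_3 = Round(s_2, k_2) = 0x71AF2D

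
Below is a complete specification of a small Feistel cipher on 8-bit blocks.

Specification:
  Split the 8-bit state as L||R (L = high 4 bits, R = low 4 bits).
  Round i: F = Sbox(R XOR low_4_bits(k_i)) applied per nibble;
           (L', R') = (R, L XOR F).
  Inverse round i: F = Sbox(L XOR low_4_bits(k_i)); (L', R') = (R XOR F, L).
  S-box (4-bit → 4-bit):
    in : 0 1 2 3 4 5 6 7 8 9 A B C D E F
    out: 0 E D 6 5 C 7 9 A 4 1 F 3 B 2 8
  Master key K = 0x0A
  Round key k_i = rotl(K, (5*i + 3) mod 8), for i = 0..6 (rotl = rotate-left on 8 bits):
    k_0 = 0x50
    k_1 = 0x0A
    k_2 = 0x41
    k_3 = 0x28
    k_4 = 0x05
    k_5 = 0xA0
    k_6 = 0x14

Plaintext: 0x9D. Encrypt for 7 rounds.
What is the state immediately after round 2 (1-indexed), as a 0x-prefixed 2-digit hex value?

s_0 = plaintext = 0x9D
s_1 = Round(s_0, k_0) = 0xD2
s_2 = Round(s_1, k_1) = 0x27
s_3 = Round(s_2, k_2) = 0x75
s_4 = Round(s_3, k_3) = 0x5C
s_5 = Round(s_4, k_4) = 0xC1
s_6 = Round(s_5, k_5) = 0x12
s_7 = Round(s_6, k_6) = 0x26

0x27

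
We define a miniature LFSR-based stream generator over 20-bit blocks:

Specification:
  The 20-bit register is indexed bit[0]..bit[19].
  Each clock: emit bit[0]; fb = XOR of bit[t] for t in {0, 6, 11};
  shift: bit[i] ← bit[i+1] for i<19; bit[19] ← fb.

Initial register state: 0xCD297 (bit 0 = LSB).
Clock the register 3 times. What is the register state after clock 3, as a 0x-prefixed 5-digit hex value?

0xF9A52

reg_0 = 0xCD297
clock 1: out=1, reg = 0xE694B
clock 2: out=1, reg = 0xF34A5
clock 3: out=1, reg = 0xF9A52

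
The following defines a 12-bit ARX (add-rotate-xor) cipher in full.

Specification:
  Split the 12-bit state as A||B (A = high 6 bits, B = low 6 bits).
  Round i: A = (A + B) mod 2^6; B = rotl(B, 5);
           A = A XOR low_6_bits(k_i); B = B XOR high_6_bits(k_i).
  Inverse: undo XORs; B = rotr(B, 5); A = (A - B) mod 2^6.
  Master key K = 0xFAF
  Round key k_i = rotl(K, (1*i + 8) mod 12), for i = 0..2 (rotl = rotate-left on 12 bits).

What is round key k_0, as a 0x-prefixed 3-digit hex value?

K = 0xFAF
k_0 = rotl(K, (1*0+8) mod 12) = rotl(K, 8) = 0xFFA

0xFFA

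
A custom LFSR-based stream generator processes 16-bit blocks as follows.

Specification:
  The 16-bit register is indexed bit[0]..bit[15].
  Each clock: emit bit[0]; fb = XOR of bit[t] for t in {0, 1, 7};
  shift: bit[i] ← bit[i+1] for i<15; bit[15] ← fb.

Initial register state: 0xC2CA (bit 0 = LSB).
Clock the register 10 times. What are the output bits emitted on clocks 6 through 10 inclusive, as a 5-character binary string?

reg_0 = 0xC2CA
clock 1: out=0, reg = 0x6165
clock 2: out=1, reg = 0xB0B2
clock 3: out=0, reg = 0x5859
clock 4: out=1, reg = 0xAC2C
clock 5: out=0, reg = 0x5616
clock 6: out=0, reg = 0xAB0B
clock 7: out=1, reg = 0x5585
clock 8: out=1, reg = 0x2AC2
clock 9: out=0, reg = 0x1561
clock 10: out=1, reg = 0x8AB0

01101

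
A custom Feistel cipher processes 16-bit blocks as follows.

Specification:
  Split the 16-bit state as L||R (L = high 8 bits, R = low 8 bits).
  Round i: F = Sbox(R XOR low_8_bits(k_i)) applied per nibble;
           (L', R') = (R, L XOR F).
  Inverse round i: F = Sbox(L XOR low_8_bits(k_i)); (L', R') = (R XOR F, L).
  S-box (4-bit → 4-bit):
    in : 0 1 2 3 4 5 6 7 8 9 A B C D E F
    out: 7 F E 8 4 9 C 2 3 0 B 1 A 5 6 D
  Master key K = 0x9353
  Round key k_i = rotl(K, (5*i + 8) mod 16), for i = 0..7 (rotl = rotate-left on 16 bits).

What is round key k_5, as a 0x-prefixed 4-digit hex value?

0x26A7

K = 0x9353
k_0 = rotl(K, (5*0+8) mod 16) = rotl(K, 8) = 0x5393
k_1 = rotl(K, (5*1+8) mod 16) = rotl(K, 13) = 0x726A
k_2 = rotl(K, (5*2+8) mod 16) = rotl(K, 2) = 0x4D4E
k_3 = rotl(K, (5*3+8) mod 16) = rotl(K, 7) = 0xA9C9
k_4 = rotl(K, (5*4+8) mod 16) = rotl(K, 12) = 0x3935
k_5 = rotl(K, (5*5+8) mod 16) = rotl(K, 1) = 0x26A7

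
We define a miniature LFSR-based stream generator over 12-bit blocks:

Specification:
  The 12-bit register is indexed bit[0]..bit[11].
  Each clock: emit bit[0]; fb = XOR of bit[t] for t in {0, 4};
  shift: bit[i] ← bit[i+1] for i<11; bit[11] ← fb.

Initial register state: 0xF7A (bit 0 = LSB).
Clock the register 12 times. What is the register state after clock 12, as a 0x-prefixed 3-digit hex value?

0x28D

reg_0 = 0xF7A
clock 1: out=0, reg = 0xFBD
clock 2: out=1, reg = 0x7DE
clock 3: out=0, reg = 0xBEF
clock 4: out=1, reg = 0xDF7
clock 5: out=1, reg = 0x6FB
clock 6: out=1, reg = 0x37D
clock 7: out=1, reg = 0x1BE
clock 8: out=0, reg = 0x8DF
clock 9: out=1, reg = 0x46F
clock 10: out=1, reg = 0xA37
clock 11: out=1, reg = 0x51B
clock 12: out=1, reg = 0x28D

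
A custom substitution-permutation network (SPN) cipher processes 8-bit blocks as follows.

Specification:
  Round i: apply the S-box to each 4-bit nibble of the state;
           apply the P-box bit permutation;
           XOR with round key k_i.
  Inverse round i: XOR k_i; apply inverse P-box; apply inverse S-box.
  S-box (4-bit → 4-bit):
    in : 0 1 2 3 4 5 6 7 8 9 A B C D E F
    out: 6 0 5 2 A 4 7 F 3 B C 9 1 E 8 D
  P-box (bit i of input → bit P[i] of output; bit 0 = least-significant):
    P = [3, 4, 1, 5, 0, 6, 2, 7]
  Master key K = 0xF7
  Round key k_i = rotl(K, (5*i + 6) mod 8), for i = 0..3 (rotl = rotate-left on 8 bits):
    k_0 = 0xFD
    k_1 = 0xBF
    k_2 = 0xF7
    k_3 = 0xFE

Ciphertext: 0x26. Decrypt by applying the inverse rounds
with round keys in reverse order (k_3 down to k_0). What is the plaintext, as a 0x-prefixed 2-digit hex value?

0x91

s_0 = ciphertext = 0x26
s_1 = InvRound(s_0, k_3) = 0x48
s_2 = InvRound(s_1, k_2) = 0xF7
s_3 = InvRound(s_2, k_1) = 0x3C
s_4 = InvRound(s_3, k_0) = 0x91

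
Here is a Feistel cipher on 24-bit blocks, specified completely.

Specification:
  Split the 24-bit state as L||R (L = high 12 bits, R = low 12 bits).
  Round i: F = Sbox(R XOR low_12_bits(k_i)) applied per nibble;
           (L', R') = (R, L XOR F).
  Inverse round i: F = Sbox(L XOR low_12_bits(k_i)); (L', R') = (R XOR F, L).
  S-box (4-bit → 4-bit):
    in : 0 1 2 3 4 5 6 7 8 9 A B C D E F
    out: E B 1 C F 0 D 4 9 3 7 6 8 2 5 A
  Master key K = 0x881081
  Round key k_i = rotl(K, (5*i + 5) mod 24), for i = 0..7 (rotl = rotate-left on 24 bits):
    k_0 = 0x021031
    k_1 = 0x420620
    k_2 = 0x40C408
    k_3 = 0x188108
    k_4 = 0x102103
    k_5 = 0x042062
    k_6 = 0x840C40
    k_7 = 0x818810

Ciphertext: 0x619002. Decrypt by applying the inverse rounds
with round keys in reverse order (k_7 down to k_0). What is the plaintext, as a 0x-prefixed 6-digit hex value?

0x981AAA

s_0 = ciphertext = 0x619002
s_1 = InvRound(s_0, k_7) = 0x5E1619
s_2 = InvRound(s_1, k_6) = 0x5625E1
s_3 = InvRound(s_2, k_5) = 0x50F562
s_4 = InvRound(s_3, k_4) = 0xA8A50F
s_5 = InvRound(s_4, k_3) = 0x39EA8A
s_6 = InvRound(s_5, k_2) = 0xEB739E
s_7 = InvRound(s_6, k_1) = 0xAAAEB7
s_8 = InvRound(s_7, k_0) = 0x981AAA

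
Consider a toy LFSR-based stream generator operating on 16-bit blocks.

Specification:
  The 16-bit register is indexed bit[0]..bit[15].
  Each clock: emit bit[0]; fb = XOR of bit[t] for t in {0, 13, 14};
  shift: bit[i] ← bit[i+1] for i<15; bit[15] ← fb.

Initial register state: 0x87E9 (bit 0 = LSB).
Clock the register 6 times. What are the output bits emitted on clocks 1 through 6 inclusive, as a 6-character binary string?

reg_0 = 0x87E9
clock 1: out=1, reg = 0xC3F4
clock 2: out=0, reg = 0xE1FA
clock 3: out=0, reg = 0x70FD
clock 4: out=1, reg = 0xB87E
clock 5: out=0, reg = 0xDC3F
clock 6: out=1, reg = 0x6E1F

100101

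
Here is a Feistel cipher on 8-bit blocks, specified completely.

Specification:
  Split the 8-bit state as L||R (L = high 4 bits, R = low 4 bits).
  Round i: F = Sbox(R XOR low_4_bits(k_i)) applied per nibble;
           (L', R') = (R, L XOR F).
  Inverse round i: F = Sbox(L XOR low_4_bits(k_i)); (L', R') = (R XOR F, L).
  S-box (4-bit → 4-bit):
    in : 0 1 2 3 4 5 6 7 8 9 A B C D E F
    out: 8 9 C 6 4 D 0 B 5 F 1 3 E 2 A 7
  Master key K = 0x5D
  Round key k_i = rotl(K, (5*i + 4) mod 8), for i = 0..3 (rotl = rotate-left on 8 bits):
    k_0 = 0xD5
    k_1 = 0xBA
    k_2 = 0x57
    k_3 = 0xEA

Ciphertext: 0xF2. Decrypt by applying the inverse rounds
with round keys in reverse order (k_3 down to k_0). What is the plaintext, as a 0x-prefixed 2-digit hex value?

s_0 = ciphertext = 0xF2
s_1 = InvRound(s_0, k_3) = 0xFF
s_2 = InvRound(s_1, k_2) = 0xAF
s_3 = InvRound(s_2, k_1) = 0x7A
s_4 = InvRound(s_3, k_0) = 0x67

0x67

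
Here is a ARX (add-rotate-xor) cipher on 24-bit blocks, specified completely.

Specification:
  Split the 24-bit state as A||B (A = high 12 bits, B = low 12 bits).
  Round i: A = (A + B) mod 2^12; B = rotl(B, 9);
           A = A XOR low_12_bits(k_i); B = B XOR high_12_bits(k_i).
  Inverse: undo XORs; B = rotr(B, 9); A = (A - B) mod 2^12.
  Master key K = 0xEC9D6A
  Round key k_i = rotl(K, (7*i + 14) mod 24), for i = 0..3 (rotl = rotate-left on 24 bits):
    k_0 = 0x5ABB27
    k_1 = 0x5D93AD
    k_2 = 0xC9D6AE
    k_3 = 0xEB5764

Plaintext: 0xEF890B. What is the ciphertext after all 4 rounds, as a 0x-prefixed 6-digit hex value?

0xAB5720

s_0 = plaintext = 0xEF890B
s_1 = Round(s_0, k_0) = 0x32428A
s_2 = Round(s_1, k_1) = 0x603188
s_3 = Round(s_2, k_2) = 0x125CAC
s_4 = Round(s_3, k_3) = 0xAB5720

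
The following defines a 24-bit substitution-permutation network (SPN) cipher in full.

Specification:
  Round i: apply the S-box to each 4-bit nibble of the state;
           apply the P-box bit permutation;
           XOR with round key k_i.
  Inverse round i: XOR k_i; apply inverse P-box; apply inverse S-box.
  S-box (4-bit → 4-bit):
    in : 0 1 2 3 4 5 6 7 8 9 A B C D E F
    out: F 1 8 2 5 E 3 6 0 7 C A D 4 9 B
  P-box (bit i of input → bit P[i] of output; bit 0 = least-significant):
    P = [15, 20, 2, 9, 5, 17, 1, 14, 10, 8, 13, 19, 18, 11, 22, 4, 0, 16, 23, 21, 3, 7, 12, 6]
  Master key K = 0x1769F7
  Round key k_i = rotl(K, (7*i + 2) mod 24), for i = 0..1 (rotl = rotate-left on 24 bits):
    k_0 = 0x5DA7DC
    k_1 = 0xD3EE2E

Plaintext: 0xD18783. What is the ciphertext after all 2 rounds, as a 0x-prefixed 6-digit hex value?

s_0 = plaintext = 0xD18783
s_1 = Round(s_0, k_0) = 0x4D96DD
s_2 = Round(s_1, k_1) = 0x17F320

0x17F320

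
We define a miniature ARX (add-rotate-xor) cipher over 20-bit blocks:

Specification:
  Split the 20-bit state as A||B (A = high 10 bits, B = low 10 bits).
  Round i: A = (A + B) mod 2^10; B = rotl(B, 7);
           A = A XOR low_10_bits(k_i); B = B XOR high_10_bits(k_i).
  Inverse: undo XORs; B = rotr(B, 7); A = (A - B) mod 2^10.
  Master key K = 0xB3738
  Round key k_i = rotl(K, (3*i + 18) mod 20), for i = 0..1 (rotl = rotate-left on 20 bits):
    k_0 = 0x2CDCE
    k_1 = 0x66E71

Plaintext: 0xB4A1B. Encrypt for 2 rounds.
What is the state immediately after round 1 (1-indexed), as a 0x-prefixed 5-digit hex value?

0x48D70

s_0 = plaintext = 0xB4A1B
s_1 = Round(s_0, k_0) = 0x48D70
s_2 = Round(s_1, k_1) = 0x389B5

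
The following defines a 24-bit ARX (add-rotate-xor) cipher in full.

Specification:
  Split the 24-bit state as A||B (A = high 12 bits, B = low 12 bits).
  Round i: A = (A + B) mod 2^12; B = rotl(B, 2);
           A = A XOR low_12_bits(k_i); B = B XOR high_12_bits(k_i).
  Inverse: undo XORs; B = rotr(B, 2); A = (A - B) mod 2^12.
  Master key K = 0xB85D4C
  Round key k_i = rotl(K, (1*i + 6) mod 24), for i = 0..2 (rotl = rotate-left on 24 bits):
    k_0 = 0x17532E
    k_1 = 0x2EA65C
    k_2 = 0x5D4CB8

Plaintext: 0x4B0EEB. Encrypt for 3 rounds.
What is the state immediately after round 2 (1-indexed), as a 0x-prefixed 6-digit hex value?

0xDD3980

s_0 = plaintext = 0x4B0EEB
s_1 = Round(s_0, k_0) = 0x0B5ADA
s_2 = Round(s_1, k_1) = 0xDD3980
s_3 = Round(s_2, k_2) = 0xBEB3D6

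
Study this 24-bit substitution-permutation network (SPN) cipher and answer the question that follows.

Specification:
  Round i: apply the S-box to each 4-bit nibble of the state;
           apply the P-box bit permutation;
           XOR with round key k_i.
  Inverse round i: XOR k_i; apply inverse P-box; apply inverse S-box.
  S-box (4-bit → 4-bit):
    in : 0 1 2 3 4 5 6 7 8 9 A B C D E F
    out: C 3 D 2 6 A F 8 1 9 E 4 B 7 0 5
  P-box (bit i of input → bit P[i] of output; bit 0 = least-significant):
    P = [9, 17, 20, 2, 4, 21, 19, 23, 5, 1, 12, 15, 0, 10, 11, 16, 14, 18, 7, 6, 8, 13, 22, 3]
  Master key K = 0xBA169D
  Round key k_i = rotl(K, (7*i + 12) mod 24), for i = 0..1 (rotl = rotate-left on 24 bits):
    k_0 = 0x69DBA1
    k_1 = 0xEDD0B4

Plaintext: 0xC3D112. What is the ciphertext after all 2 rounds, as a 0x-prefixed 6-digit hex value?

0x69A82F

s_0 = plaintext = 0xC3D112
s_1 = Round(s_0, k_0) = 0x5DF49E
s_2 = Round(s_1, k_1) = 0x69A82F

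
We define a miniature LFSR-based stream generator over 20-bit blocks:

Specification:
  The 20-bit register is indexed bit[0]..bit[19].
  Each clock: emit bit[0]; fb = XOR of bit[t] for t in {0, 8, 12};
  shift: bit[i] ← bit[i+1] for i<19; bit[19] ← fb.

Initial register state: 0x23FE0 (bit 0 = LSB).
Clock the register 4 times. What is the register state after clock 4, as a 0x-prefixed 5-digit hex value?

0xC23FE

reg_0 = 0x23FE0
clock 1: out=0, reg = 0x11FF0
clock 2: out=0, reg = 0x08FF8
clock 3: out=0, reg = 0x847FC
clock 4: out=0, reg = 0xC23FE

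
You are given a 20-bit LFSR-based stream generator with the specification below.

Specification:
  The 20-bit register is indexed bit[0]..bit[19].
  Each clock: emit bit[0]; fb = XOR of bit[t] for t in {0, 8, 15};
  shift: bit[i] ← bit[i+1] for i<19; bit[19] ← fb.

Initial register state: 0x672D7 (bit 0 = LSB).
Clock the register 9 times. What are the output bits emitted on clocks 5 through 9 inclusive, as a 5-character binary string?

10110

reg_0 = 0x672D7
clock 1: out=1, reg = 0xB396B
clock 2: out=1, reg = 0x59CB5
clock 3: out=1, reg = 0x2CE5A
clock 4: out=0, reg = 0x9672D
clock 5: out=1, reg = 0x4B396
clock 6: out=0, reg = 0x259CB
clock 7: out=1, reg = 0x12CE5
clock 8: out=1, reg = 0x89672
clock 9: out=0, reg = 0xC4B39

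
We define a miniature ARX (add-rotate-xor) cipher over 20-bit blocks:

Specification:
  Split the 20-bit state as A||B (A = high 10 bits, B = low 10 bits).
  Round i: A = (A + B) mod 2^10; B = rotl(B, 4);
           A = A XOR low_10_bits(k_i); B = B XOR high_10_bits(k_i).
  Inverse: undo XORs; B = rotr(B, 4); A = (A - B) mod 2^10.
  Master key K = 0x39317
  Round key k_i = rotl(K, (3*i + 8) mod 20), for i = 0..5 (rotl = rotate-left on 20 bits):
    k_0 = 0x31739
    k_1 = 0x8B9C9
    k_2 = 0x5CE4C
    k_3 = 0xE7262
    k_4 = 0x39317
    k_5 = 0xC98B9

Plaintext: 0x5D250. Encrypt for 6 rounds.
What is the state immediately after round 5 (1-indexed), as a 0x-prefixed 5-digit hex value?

s_0 = plaintext = 0x5D250
s_1 = Round(s_0, k_0) = 0x3F5CC
s_2 = Round(s_1, k_1) = 0xC02E9
s_3 = Round(s_2, k_2) = 0xE97E8
s_4 = Round(s_3, k_3) = 0x7BD13
s_5 = Round(s_4, k_4) = 0x055D0
s_6 = Round(s_5, k_5) = 0x57221

0x055D0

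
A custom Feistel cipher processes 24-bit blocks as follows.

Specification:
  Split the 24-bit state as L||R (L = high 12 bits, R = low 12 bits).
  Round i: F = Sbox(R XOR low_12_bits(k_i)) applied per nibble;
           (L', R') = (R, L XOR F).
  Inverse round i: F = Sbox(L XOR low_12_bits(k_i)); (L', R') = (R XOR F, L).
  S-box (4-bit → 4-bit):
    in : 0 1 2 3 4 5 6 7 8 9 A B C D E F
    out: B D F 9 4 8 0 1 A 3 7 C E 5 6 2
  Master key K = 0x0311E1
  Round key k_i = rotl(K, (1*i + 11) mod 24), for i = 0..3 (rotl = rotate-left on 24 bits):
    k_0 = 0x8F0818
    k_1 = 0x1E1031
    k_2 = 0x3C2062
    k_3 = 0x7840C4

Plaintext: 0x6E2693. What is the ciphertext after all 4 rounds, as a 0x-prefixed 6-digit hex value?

s_0 = plaintext = 0x6E2693
s_1 = Round(s_0, k_0) = 0x69304E
s_2 = Round(s_1, k_1) = 0x04ED81
s_3 = Round(s_2, k_2) = 0xD81527
s_4 = Round(s_3, k_3) = 0x5275E8

0x5275E8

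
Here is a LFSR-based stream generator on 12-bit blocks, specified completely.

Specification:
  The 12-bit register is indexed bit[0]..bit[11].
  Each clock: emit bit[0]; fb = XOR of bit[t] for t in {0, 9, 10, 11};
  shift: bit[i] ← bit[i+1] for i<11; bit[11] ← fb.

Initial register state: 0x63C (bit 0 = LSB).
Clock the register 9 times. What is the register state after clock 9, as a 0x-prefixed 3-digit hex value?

0x313

reg_0 = 0x63C
clock 1: out=0, reg = 0x31E
clock 2: out=0, reg = 0x98F
clock 3: out=1, reg = 0x4C7
clock 4: out=1, reg = 0x263
clock 5: out=1, reg = 0x131
clock 6: out=1, reg = 0x898
clock 7: out=0, reg = 0xC4C
clock 8: out=0, reg = 0x626
clock 9: out=0, reg = 0x313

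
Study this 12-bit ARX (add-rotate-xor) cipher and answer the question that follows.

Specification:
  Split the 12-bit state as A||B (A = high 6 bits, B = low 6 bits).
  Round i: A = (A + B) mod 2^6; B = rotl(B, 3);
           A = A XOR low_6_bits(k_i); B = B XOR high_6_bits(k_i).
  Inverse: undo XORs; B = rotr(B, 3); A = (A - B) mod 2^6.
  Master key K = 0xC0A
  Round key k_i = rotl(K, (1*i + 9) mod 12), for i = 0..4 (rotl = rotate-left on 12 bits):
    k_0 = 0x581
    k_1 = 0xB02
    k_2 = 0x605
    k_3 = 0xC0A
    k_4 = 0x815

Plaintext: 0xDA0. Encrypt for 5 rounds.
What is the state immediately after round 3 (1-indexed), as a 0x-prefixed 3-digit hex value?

0xB2F

s_0 = plaintext = 0xDA0
s_1 = Round(s_0, k_0) = 0x5D2
s_2 = Round(s_1, k_1) = 0xAFE
s_3 = Round(s_2, k_2) = 0xB2F
s_4 = Round(s_3, k_3) = 0x44D
s_5 = Round(s_4, k_4) = 0x2C9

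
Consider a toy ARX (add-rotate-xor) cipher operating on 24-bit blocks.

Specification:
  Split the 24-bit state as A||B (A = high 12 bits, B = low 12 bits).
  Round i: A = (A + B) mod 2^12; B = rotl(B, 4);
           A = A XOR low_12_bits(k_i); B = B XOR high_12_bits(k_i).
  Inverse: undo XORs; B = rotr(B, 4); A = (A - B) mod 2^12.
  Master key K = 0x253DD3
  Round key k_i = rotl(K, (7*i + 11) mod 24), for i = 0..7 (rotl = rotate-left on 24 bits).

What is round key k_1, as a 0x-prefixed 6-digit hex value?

0x4C94F7

K = 0x253DD3
k_0 = rotl(K, (7*0+11) mod 24) = rotl(K, 11) = 0xEE9929
k_1 = rotl(K, (7*1+11) mod 24) = rotl(K, 18) = 0x4C94F7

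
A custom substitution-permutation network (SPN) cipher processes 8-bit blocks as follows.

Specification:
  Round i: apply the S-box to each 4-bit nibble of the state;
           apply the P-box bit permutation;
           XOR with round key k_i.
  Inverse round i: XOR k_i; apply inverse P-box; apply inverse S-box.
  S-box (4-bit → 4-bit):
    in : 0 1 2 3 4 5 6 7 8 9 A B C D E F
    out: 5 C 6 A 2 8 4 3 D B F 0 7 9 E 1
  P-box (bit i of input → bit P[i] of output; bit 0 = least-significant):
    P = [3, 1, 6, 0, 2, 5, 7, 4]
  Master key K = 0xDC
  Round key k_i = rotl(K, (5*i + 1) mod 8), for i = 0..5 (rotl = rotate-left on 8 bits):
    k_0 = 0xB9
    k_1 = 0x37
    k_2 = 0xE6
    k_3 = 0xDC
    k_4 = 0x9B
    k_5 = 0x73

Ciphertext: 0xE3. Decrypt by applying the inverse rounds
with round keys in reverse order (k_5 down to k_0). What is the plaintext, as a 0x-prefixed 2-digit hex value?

s_0 = ciphertext = 0xE3
s_1 = InvRound(s_0, k_5) = 0x1B
s_2 = InvRound(s_1, k_4) = 0x6B
s_3 = InvRound(s_2, k_3) = 0xA3
s_4 = InvRound(s_3, k_2) = 0xF1
s_5 = InvRound(s_4, k_1) = 0x02
s_6 = InvRound(s_5, k_0) = 0xE9

0xE9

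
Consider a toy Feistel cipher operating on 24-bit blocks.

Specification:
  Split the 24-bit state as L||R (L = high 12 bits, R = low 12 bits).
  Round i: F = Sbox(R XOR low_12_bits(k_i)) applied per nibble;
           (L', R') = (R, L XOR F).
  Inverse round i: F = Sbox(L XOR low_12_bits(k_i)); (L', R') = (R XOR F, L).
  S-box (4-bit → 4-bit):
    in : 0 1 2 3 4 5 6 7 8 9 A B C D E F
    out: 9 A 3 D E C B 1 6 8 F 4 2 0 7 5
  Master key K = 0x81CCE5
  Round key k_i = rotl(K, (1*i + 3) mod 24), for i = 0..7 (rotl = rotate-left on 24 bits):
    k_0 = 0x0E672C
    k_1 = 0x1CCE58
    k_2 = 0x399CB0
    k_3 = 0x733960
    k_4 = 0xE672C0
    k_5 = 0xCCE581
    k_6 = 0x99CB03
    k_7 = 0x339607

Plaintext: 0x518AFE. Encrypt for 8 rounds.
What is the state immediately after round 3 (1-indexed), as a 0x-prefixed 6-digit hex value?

s_0 = plaintext = 0x518AFE
s_1 = Round(s_0, k_0) = 0xAFE51B
s_2 = Round(s_1, k_1) = 0x51BE13
s_3 = Round(s_2, k_2) = 0xE136E6
s_4 = Round(s_3, k_3) = 0x6E6B78
s_5 = Round(s_4, k_4) = 0xB78EA0
s_6 = Round(s_5, k_5) = 0xEA0F42
s_7 = Round(s_6, k_6) = 0xF4204A
s_8 = Round(s_7, k_7) = 0x04A4A2

0xE136E6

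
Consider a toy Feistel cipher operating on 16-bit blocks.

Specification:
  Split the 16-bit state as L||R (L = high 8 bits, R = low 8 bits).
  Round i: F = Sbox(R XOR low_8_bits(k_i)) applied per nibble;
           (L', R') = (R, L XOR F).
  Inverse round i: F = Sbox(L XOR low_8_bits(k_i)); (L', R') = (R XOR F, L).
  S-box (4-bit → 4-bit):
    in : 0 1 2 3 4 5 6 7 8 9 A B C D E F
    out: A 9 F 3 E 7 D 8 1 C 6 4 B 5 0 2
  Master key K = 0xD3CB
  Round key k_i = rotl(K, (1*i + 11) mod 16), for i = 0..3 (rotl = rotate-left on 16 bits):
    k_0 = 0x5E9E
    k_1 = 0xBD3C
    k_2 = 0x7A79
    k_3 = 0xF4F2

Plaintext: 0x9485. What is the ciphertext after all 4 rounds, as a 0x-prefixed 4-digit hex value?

s_0 = plaintext = 0x9485
s_1 = Round(s_0, k_0) = 0x8500
s_2 = Round(s_1, k_1) = 0x00BE
s_3 = Round(s_2, k_2) = 0xBEB8
s_4 = Round(s_3, k_3) = 0xB858

0xB858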